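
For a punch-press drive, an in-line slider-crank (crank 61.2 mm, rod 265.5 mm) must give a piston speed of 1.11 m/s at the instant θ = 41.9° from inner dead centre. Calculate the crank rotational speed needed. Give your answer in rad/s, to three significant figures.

23.1

For an in-line slider-crank, |v_piston| = rω|sinθ|·[1 + r cosθ/√(L² − r² sin²θ)].
With r = 0.0612 m, L = 0.2655 m, θ = 41.9°: the bracketed kinematic factor |dx/dθ| = 0.047968 m.
ω = v/|dx/dθ| = 1.11/0.047968 = 23.14 rad/s.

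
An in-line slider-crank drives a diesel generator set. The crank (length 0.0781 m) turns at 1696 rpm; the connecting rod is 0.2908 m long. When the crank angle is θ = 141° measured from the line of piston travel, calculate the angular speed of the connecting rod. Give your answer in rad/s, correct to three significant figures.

37.6

ω = 177.6 rad/s (converted from 1696 rpm).
The rod makes angle φ with the slider axis where L sinφ = r sinθ; differentiating, L cosφ·φ̇ = r ω cosθ.
L cosφ = √(L² − r² sin²θ) = 0.28662 m.
|ω_rod| = r ω |cosθ| / √(L² − r² sin²θ) = 0.0781·177.6·0.77715/0.28662 = 37.61 rad/s.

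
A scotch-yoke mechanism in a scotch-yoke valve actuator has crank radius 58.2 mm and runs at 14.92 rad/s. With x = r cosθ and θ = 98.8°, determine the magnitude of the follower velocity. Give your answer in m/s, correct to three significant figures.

ω = 14.92 rad/s
x = r cosθ ⇒ ẋ = −rω sinθ.
|v| = rω|sinθ| = 0.0582·14.92·|sin 98.8°| = 0.85812 m/s.

0.858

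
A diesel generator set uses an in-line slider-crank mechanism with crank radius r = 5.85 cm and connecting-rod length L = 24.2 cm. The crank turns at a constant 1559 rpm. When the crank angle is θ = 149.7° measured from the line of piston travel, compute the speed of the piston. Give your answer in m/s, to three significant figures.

3.81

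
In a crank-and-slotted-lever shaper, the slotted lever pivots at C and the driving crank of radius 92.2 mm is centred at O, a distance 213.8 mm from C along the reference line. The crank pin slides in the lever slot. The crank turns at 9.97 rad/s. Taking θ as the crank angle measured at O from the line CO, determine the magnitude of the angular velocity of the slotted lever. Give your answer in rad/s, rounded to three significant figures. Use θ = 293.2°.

2.33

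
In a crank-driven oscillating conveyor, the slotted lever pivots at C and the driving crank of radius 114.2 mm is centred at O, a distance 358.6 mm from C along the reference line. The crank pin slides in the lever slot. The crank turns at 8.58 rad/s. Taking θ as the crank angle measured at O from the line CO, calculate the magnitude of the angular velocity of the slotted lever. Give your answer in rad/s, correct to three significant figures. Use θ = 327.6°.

1.94

ω = 8.58 rad/s
Crank pin A relative to C: A = (d + r cosθ, r sinθ); lever angle φ = atan2(r sinθ, d + r cosθ).
Differentiating tanφ: φ̇ = rω(d cosθ + r)/(d² + r² + 2dr cosθ).
d² + r² + 2dr cosθ = |CA|² = 0.21079 m²;  d cosθ + r = +0.41698 m.
|ω_lever| = |0.1142·8.58·+0.41698| / 0.21079 = 1.9383 rad/s.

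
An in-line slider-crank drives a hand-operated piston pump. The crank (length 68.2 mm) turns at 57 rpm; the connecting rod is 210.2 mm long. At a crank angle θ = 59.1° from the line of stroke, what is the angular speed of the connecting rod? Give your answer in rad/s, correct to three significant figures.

ω = 5.969 rad/s (converted from 57 rpm).
The rod makes angle φ with the slider axis where L sinφ = r sinθ; differentiating, L cosφ·φ̇ = r ω cosθ.
L cosφ = √(L² − r² sin²θ) = 0.20189 m.
|ω_rod| = r ω |cosθ| / √(L² − r² sin²θ) = 0.0682·5.969·0.51354/0.20189 = 1.0355 rad/s.

1.04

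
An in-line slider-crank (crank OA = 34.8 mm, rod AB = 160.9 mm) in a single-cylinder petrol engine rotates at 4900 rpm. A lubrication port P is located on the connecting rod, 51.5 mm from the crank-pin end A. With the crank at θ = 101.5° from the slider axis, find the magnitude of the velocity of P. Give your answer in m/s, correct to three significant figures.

ω = 513.1 rad/s.  Crank-pin speed |V_A| = rω = 17.857 m/s, perpendicular to OA.
Rod angle: sinφ = −(r/L) sinθ ⇒ φ = -12.236°; ω_rod = −rω cosθ/√(L²−r²sin²θ) = +22.64 rad/s.
V_P = V_A + ω_rod × AP, with AP = 0.0515 m along the rod.
Components: V_Px = −rω sinθ − a·ω_rod·sinφ = -17.251 m/s;  V_Py = rω cosθ + a·ω_rod·cosφ = -2.4206 m/s.
|V_P| = √(V_Px² + V_Py²) = 17.42 m/s.

17.4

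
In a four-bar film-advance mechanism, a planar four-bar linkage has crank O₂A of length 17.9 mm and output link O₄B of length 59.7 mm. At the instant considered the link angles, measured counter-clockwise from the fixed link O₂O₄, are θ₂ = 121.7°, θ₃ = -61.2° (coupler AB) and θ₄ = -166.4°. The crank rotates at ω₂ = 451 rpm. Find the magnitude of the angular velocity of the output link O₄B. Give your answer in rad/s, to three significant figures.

ω₂ = 47.23 rad/s (from 451 rpm).
Differentiating the loop-closure r₂e^{iθ₂}+r₃e^{iθ₃}=r₁+r₄e^{iθ₄} gives r₂ω₂e^{iθ₂}+r₃ω₃e^{iθ₃}=r₄ω₄e^{iθ₄}.
Eliminating the other unknown: ω₄ = r₂ω₂ sin(θ₂−θ₃) / [r₄ sin(θ₄−θ₃)].
Numerator sine = -0.05059; denominator sine = -0.96502.
Result = 0.0179·47.23·(-0.05059) / (0.0597·(-0.96502)) = +0.7424 rad/s; magnitude 0.7424 rad/s.

0.742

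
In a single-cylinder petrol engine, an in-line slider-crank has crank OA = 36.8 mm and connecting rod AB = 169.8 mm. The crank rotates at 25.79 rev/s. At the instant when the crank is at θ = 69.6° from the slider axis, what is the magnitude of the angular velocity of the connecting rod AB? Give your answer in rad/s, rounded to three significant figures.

ω = 162 rad/s (converted from 25.79 rev/s).
The rod makes angle φ with the slider axis where L sinφ = r sinθ; differentiating, L cosφ·φ̇ = r ω cosθ.
L cosφ = √(L² − r² sin²θ) = 0.16626 m.
|ω_rod| = r ω |cosθ| / √(L² − r² sin²θ) = 0.0368·162·0.34857/0.16626 = 12.502 rad/s.

12.5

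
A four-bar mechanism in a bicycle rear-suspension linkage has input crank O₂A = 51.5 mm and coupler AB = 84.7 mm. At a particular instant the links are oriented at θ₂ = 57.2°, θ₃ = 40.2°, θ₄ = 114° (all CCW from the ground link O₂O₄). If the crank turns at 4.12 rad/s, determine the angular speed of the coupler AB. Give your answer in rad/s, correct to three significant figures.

2.18

ω₂ = 4.12 rad/s
Differentiating the loop-closure r₂e^{iθ₂}+r₃e^{iθ₃}=r₁+r₄e^{iθ₄} gives r₂ω₂e^{iθ₂}+r₃ω₃e^{iθ₃}=r₄ω₄e^{iθ₄}.
Eliminating the other unknown: ω₃ = r₂ω₂ sin(θ₄−θ₂) / [r₃ sin(θ₃−θ₄)].
Numerator sine = +0.83676; denominator sine = -0.96029.
Result = 0.0515·4.12·(+0.83676) / (0.0847·(-0.96029)) = -2.1828 rad/s; magnitude 2.1828 rad/s.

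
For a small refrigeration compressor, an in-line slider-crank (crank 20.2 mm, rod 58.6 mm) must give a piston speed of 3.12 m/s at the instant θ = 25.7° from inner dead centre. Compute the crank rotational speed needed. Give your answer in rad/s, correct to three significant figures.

271

For an in-line slider-crank, |v_piston| = rω|sinθ|·[1 + r cosθ/√(L² − r² sin²θ)].
With r = 0.0202 m, L = 0.0586 m, θ = 25.7°: the bracketed kinematic factor |dx/dθ| = 0.011512 m.
ω = v/|dx/dθ| = 3.12/0.011512 = 271.03 rad/s.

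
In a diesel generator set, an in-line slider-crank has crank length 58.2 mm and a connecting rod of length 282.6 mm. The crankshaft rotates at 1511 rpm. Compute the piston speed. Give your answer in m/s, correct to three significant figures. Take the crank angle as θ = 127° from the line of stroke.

6.43

ω = 2π·1511/60 = 158.2 rad/s
For an in-line slider-crank, x = r cosθ + √(L² − r² sin²θ), so v = −rω sinθ·[1 + r cosθ/√(L² − r² sin²θ)].
With r = 0.0582 m, L = 0.2826 m, θ = 127°: √(L² − r² sin²θ) = 0.27875 m.
v = −0.0582·158.2·0.79864·[1 + 0.0582·-0.60182/0.27875] = -6.4306 m/s.
|v| = 6.4306 m/s.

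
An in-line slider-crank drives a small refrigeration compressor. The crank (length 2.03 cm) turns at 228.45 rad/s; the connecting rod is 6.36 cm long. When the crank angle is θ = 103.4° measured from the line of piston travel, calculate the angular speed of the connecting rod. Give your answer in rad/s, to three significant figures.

ω = 228.4 rad/s
The rod makes angle φ with the slider axis where L sinφ = r sinθ; differentiating, L cosφ·φ̇ = r ω cosθ.
L cosφ = √(L² − r² sin²θ) = 0.060457 m.
|ω_rod| = r ω |cosθ| / √(L² − r² sin²θ) = 0.0203·228.4·0.23175/0.060457 = 17.777 rad/s.

17.8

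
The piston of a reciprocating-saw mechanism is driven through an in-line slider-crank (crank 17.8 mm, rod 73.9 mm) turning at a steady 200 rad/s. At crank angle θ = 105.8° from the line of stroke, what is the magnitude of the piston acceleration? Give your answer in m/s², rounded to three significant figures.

ω = 200 rad/s
x(θ) = r cosθ + √(L² − r² sin²θ); with ω constant, a = ω²·d²x/dθ².
d²x/dθ² = −r cosθ − r²(cos2θ)/√u − r⁴ sin²2θ/(4u^{3/2}),  u = L² − r² sin²θ = 0.00516786 m².
Substituting r = 0.0178 m, L = 0.0739 m, θ = 105.8°: d²x/dθ² = +0.008582 m.
a = ω²·d²x/dθ² = (200)²·(+0.008582) = +343.28 m/s²;  |a| = 343.28 m/s².

343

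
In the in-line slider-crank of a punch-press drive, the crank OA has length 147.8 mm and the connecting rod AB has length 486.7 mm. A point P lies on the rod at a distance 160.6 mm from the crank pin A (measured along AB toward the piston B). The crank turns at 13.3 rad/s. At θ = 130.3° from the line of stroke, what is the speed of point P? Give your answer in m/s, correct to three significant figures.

1.64

ω = 13.3 rad/s.  Crank-pin speed |V_A| = rω = 1.9657 m/s, perpendicular to OA.
Rod angle: sinφ = −(r/L) sinθ ⇒ φ = -13.392°; ω_rod = −rω cosθ/√(L²−r²sin²θ) = +2.6853 rad/s.
V_P = V_A + ω_rod × AP, with AP = 0.1606 m along the rod.
Components: V_Px = −rω sinθ − a·ω_rod·sinφ = -1.3993 m/s;  V_Py = rω cosθ + a·ω_rod·cosφ = -0.85188 m/s.
|V_P| = √(V_Px² + V_Py²) = 1.6382 m/s.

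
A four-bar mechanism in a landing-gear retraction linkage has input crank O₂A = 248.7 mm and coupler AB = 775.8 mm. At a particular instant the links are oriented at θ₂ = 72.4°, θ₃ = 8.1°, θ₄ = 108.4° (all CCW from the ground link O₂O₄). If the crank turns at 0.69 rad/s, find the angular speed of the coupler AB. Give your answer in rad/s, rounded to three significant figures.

ω₂ = 0.69 rad/s
Differentiating the loop-closure r₂e^{iθ₂}+r₃e^{iθ₃}=r₁+r₄e^{iθ₄} gives r₂ω₂e^{iθ₂}+r₃ω₃e^{iθ₃}=r₄ω₄e^{iθ₄}.
Eliminating the other unknown: ω₃ = r₂ω₂ sin(θ₄−θ₂) / [r₃ sin(θ₃−θ₄)].
Numerator sine = +0.58779; denominator sine = -0.98389.
Result = 0.2487·0.69·(+0.58779) / (0.7758·(-0.98389)) = -0.13214 rad/s; magnitude 0.13214 rad/s.

0.132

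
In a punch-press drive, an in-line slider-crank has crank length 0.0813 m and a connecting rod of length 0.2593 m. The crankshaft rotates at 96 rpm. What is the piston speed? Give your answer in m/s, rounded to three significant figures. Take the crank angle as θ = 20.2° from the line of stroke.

ω = 2π·96/60 = 10.05 rad/s
For an in-line slider-crank, x = r cosθ + √(L² − r² sin²θ), so v = −rω sinθ·[1 + r cosθ/√(L² − r² sin²θ)].
With r = 0.0813 m, L = 0.2593 m, θ = 20.2°: √(L² − r² sin²θ) = 0.25778 m.
v = −0.0813·10.05·0.34530·[1 + 0.0813·0.93849/0.25778] = -0.36575 m/s.
|v| = 0.36575 m/s.

0.366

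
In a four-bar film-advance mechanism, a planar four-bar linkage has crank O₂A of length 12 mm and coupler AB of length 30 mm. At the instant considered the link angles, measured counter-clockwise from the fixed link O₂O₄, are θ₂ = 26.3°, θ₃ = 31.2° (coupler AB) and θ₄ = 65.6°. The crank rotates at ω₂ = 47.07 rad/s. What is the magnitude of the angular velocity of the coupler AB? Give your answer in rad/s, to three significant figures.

21.1

ω₂ = 47.07 rad/s
Differentiating the loop-closure r₂e^{iθ₂}+r₃e^{iθ₃}=r₁+r₄e^{iθ₄} gives r₂ω₂e^{iθ₂}+r₃ω₃e^{iθ₃}=r₄ω₄e^{iθ₄}.
Eliminating the other unknown: ω₃ = r₂ω₂ sin(θ₄−θ₂) / [r₃ sin(θ₃−θ₄)].
Numerator sine = +0.63338; denominator sine = -0.56497.
Result = 0.012·47.07·(+0.63338) / (0.03·(-0.56497)) = -21.108 rad/s; magnitude 21.108 rad/s.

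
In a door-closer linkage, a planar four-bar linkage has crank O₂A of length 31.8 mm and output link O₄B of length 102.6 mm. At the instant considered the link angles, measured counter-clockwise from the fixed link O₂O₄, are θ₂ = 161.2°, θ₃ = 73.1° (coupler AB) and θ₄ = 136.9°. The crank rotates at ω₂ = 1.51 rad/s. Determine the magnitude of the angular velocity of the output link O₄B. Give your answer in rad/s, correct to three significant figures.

0.521

ω₂ = 1.51 rad/s
Differentiating the loop-closure r₂e^{iθ₂}+r₃e^{iθ₃}=r₁+r₄e^{iθ₄} gives r₂ω₂e^{iθ₂}+r₃ω₃e^{iθ₃}=r₄ω₄e^{iθ₄}.
Eliminating the other unknown: ω₄ = r₂ω₂ sin(θ₂−θ₃) / [r₄ sin(θ₄−θ₃)].
Numerator sine = +0.99945; denominator sine = +0.89726.
Result = 0.0318·1.51·(+0.99945) / (0.1026·(+0.89726)) = +0.52132 rad/s; magnitude 0.52132 rad/s.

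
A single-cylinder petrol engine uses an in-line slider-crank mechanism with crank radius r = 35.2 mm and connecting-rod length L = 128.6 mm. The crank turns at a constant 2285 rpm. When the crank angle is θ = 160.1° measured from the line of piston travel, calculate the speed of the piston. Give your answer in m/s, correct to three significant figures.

2.13

ω = 2π·2285/60 = 239.3 rad/s
For an in-line slider-crank, x = r cosθ + √(L² − r² sin²θ), so v = −rω sinθ·[1 + r cosθ/√(L² − r² sin²θ)].
With r = 0.0352 m, L = 0.1286 m, θ = 160.1°: √(L² − r² sin²θ) = 0.12804 m.
v = −0.0352·239.3·0.34038·[1 + 0.0352·-0.94029/0.12804] = -2.1259 m/s.
|v| = 2.1259 m/s.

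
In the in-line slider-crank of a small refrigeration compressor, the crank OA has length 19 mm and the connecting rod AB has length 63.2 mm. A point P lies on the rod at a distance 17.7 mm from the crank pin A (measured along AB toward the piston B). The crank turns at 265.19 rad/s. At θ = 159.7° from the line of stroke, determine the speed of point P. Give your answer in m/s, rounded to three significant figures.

3.76

ω = 265.2 rad/s.  Crank-pin speed |V_A| = rω = 5.0386 m/s, perpendicular to OA.
Rod angle: sinφ = −(r/L) sinθ ⇒ φ = -5.987°; ω_rod = −rω cosθ/√(L²−r²sin²θ) = +75.183 rad/s.
V_P = V_A + ω_rod × AP, with AP = 0.0177 m along the rod.
Components: V_Px = −rω sinθ − a·ω_rod·sinφ = -1.6093 m/s;  V_Py = rω cosθ + a·ω_rod·cosφ = -3.4022 m/s.
|V_P| = √(V_Px² + V_Py²) = 3.7636 m/s.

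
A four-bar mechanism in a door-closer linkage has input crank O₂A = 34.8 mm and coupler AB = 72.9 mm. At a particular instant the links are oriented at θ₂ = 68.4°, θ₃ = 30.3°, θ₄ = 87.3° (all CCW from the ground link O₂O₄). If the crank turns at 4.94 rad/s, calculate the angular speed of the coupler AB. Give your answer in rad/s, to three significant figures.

0.911

ω₂ = 4.94 rad/s
Differentiating the loop-closure r₂e^{iθ₂}+r₃e^{iθ₃}=r₁+r₄e^{iθ₄} gives r₂ω₂e^{iθ₂}+r₃ω₃e^{iθ₃}=r₄ω₄e^{iθ₄}.
Eliminating the other unknown: ω₃ = r₂ω₂ sin(θ₄−θ₂) / [r₃ sin(θ₃−θ₄)].
Numerator sine = +0.32392; denominator sine = -0.83867.
Result = 0.0348·4.94·(+0.32392) / (0.0729·(-0.83867)) = -0.9108 rad/s; magnitude 0.9108 rad/s.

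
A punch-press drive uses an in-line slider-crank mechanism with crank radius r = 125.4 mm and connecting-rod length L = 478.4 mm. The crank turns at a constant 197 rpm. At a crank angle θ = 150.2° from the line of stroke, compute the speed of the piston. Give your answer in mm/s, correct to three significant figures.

ω = 2π·197/60 = 20.63 rad/s
For an in-line slider-crank, x = r cosθ + √(L² − r² sin²θ), so v = −rω sinθ·[1 + r cosθ/√(L² − r² sin²θ)].
With r = 0.1254 m, L = 0.4784 m, θ = 150.2°: √(L² − r² sin²θ) = 0.47432 m.
v = −0.1254·20.63·0.49697·[1 + 0.1254·-0.86777/0.47432] = -0.99071 m/s.
|v| = 0.99071 m/s = 990.71 mm/s.

991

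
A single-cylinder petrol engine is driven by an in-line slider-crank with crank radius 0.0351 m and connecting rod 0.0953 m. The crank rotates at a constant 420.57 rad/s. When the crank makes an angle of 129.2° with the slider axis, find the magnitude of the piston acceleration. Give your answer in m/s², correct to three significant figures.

4320

ω = 420.6 rad/s
x(θ) = r cosθ + √(L² − r² sin²θ); with ω constant, a = ω²·d²x/dθ².
d²x/dθ² = −r cosθ − r²(cos2θ)/√u − r⁴ sin²2θ/(4u^{3/2}),  u = L² − r² sin²θ = 0.00834222 m².
Substituting r = 0.0351 m, L = 0.0953 m, θ = 129.2°: d²x/dθ² = +0.024419 m.
a = ω²·d²x/dθ² = (420.6)²·(+0.024419) = +4319.1 m/s²;  |a| = 4319.1 m/s².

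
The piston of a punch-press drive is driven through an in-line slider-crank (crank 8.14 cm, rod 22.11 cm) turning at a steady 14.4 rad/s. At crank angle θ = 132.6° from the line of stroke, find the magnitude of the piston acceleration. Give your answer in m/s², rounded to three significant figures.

ω = 14.4 rad/s
x(θ) = r cosθ + √(L² − r² sin²θ); with ω constant, a = ω²·d²x/dθ².
d²x/dθ² = −r cosθ − r²(cos2θ)/√u − r⁴ sin²2θ/(4u^{3/2}),  u = L² − r² sin²θ = 0.045295 m².
Substituting r = 0.0814 m, L = 0.2211 m, θ = 132.6°: d²x/dθ² = +0.056572 m.
a = ω²·d²x/dθ² = (14.4)²·(+0.056572) = +11.731 m/s²;  |a| = 11.731 m/s².

11.7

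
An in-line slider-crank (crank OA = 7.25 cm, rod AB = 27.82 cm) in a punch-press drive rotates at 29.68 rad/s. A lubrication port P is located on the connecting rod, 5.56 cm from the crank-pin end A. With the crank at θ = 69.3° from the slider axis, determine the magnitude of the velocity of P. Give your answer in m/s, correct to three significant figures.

ω = 29.68 rad/s.  Crank-pin speed |V_A| = rω = 2.1518 m/s, perpendicular to OA.
Rod angle: sinφ = −(r/L) sinθ ⇒ φ = -14.110°; ω_rod = −rω cosθ/√(L²−r²sin²θ) = -2.8191 rad/s.
V_P = V_A + ω_rod × AP, with AP = 0.0556 m along the rod.
Components: V_Px = −rω sinθ − a·ω_rod·sinφ = -2.0511 m/s;  V_Py = rω cosθ + a·ω_rod·cosφ = +0.6086 m/s.
|V_P| = √(V_Px² + V_Py²) = 2.1395 m/s.

2.14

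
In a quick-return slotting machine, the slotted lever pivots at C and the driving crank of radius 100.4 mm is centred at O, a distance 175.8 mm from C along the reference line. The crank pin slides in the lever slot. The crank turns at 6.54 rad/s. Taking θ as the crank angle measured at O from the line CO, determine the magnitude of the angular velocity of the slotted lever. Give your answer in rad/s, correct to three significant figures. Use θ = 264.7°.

ω = 6.54 rad/s
Crank pin A relative to C: A = (d + r cosθ, r sinθ); lever angle φ = atan2(r sinθ, d + r cosθ).
Differentiating tanφ: φ̇ = rω(d cosθ + r)/(d² + r² + 2dr cosθ).
d² + r² + 2dr cosθ = |CA|² = 0.0377251 m²;  d cosθ + r = +0.084161 m.
|ω_lever| = |0.1004·6.54·+0.084161| / 0.0377251 = 1.4649 rad/s.

1.46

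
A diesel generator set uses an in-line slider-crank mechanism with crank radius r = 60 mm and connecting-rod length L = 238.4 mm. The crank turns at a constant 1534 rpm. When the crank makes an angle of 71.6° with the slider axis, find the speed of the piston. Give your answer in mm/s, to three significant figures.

ω = 2π·1534/60 = 160.6 rad/s
For an in-line slider-crank, x = r cosθ + √(L² − r² sin²θ), so v = −rω sinθ·[1 + r cosθ/√(L² − r² sin²θ)].
With r = 0.06 m, L = 0.2384 m, θ = 71.6°: √(L² − r² sin²θ) = 0.2315 m.
v = −0.06·160.6·0.94888·[1 + 0.06·0.31565/0.2315] = -9.8938 m/s.
|v| = 9.8938 m/s = 9893.8 mm/s.

9890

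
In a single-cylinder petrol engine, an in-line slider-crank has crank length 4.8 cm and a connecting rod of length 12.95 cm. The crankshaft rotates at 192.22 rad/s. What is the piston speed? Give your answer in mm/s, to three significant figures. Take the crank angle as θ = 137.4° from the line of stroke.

4480

ω = 192.2 rad/s
For an in-line slider-crank, x = r cosθ + √(L² − r² sin²θ), so v = −rω sinθ·[1 + r cosθ/√(L² − r² sin²θ)].
With r = 0.048 m, L = 0.1295 m, θ = 137.4°: √(L² − r² sin²θ) = 0.12536 m.
v = −0.048·192.2·0.67688·[1 + 0.048·-0.73610/0.12536] = -4.485 m/s.
|v| = 4.485 m/s = 4485 mm/s.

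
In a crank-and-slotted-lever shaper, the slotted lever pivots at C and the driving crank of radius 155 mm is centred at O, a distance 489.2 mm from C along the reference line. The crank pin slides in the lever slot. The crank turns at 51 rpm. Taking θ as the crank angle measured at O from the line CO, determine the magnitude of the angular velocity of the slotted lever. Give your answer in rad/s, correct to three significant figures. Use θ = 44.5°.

1.12

ω = 5.341 rad/s (from 51 rpm).
Crank pin A relative to C: A = (d + r cosθ, r sinθ); lever angle φ = atan2(r sinθ, d + r cosθ).
Differentiating tanφ: φ̇ = rω(d cosθ + r)/(d² + r² + 2dr cosθ).
d² + r² + 2dr cosθ = |CA|² = 0.371507 m²;  d cosθ + r = +0.50392 m.
|ω_lever| = |0.155·5.341·+0.50392| / 0.371507 = 1.1229 rad/s.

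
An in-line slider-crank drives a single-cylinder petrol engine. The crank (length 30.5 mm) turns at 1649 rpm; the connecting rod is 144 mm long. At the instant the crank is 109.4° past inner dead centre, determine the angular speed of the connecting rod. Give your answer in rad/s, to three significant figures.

12.4

ω = 172.7 rad/s (converted from 1649 rpm).
The rod makes angle φ with the slider axis where L sinφ = r sinθ; differentiating, L cosφ·φ̇ = r ω cosθ.
L cosφ = √(L² − r² sin²θ) = 0.1411 m.
|ω_rod| = r ω |cosθ| / √(L² − r² sin²θ) = 0.0305·172.7·0.33216/0.1411 = 12.399 rad/s.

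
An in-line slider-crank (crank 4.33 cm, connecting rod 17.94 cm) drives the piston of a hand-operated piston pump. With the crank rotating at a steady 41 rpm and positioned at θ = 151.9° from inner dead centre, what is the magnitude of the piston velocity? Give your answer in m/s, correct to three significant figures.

ω = 2π·41/60 = 4.294 rad/s
For an in-line slider-crank, x = r cosθ + √(L² − r² sin²θ), so v = −rω sinθ·[1 + r cosθ/√(L² − r² sin²θ)].
With r = 0.0433 m, L = 0.1794 m, θ = 151.9°: √(L² − r² sin²θ) = 0.17824 m.
v = −0.0433·4.294·0.47101·[1 + 0.0433·-0.88213/0.17824] = -0.0688 m/s.
|v| = 0.0688 m/s.

0.0688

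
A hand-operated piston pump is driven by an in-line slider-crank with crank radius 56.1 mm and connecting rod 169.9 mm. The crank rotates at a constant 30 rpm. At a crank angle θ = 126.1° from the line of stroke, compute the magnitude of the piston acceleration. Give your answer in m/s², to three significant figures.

ω = 2π·30/60 = 3.142 rad/s
x(θ) = r cosθ + √(L² − r² sin²θ); with ω constant, a = ω²·d²x/dθ².
d²x/dθ² = −r cosθ − r²(cos2θ)/√u − r⁴ sin²2θ/(4u^{3/2}),  u = L² − r² sin²θ = 0.0268114 m².
Substituting r = 0.0561 m, L = 0.1699 m, θ = 126.1°: d²x/dθ² = +0.038418 m.
a = ω²·d²x/dθ² = (3.142)²·(+0.038418) = +0.37917 m/s²;  |a| = 0.37917 m/s².

0.379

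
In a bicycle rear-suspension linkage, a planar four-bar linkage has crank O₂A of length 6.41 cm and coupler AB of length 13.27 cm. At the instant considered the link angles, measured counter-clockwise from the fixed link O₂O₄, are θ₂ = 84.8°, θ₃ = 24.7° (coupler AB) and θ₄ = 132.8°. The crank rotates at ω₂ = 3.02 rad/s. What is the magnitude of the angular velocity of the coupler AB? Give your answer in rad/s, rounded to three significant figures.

ω₂ = 3.02 rad/s
Differentiating the loop-closure r₂e^{iθ₂}+r₃e^{iθ₃}=r₁+r₄e^{iθ₄} gives r₂ω₂e^{iθ₂}+r₃ω₃e^{iθ₃}=r₄ω₄e^{iθ₄}.
Eliminating the other unknown: ω₃ = r₂ω₂ sin(θ₄−θ₂) / [r₃ sin(θ₃−θ₄)].
Numerator sine = +0.74314; denominator sine = -0.95052.
Result = 0.0641·3.02·(+0.74314) / (0.1327·(-0.95052)) = -1.1405 rad/s; magnitude 1.1405 rad/s.

1.14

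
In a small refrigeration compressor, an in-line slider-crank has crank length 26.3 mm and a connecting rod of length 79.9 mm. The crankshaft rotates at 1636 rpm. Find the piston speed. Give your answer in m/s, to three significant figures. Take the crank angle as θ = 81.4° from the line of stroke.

ω = 2π·1636/60 = 171.3 rad/s
For an in-line slider-crank, x = r cosθ + √(L² − r² sin²θ), so v = −rω sinθ·[1 + r cosθ/√(L² − r² sin²θ)].
With r = 0.0263 m, L = 0.0799 m, θ = 81.4°: √(L² − r² sin²θ) = 0.07555 m.
v = −0.0263·171.3·0.98876·[1 + 0.0263·0.14954/0.07555] = -4.687 m/s.
|v| = 4.687 m/s.

4.69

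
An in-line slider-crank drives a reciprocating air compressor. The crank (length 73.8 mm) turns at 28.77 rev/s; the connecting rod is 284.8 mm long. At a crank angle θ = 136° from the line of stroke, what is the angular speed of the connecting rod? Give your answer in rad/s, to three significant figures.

34.3

ω = 180.8 rad/s (converted from 28.77 rev/s).
The rod makes angle φ with the slider axis where L sinφ = r sinθ; differentiating, L cosφ·φ̇ = r ω cosθ.
L cosφ = √(L² − r² sin²θ) = 0.28015 m.
|ω_rod| = r ω |cosθ| / √(L² − r² sin²θ) = 0.0738·180.8·0.71934/0.28015 = 34.255 rad/s.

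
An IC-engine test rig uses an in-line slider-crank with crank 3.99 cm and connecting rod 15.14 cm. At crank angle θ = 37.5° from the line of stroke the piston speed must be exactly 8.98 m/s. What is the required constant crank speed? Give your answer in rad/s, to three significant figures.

305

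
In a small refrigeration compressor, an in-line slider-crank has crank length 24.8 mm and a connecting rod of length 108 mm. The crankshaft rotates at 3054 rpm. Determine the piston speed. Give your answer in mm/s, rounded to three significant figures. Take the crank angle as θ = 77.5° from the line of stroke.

8140

ω = 2π·3054/60 = 319.8 rad/s
For an in-line slider-crank, x = r cosθ + √(L² − r² sin²θ), so v = −rω sinθ·[1 + r cosθ/√(L² − r² sin²θ)].
With r = 0.0248 m, L = 0.108 m, θ = 77.5°: √(L² − r² sin²θ) = 0.10525 m.
v = −0.0248·319.8·0.97630·[1 + 0.0248·0.21644/0.10525] = -8.1383 m/s.
|v| = 8.1383 m/s = 8138.3 mm/s.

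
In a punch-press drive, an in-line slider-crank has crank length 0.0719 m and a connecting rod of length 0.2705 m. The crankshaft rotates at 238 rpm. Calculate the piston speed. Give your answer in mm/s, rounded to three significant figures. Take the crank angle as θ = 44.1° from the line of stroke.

1490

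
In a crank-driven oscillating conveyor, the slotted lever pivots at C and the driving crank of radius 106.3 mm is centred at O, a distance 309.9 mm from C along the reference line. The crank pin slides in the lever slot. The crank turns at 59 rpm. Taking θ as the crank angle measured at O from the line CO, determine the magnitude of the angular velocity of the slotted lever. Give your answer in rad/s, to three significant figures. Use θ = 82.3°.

0.836

ω = 6.178 rad/s (from 59 rpm).
Crank pin A relative to C: A = (d + r cosθ, r sinθ); lever angle φ = atan2(r sinθ, d + r cosθ).
Differentiating tanφ: φ̇ = rω(d cosθ + r)/(d² + r² + 2dr cosθ).
d² + r² + 2dr cosθ = |CA|² = 0.116165 m²;  d cosθ + r = +0.14782 m.
|ω_lever| = |0.1063·6.178·+0.14782| / 0.116165 = 0.83575 rad/s.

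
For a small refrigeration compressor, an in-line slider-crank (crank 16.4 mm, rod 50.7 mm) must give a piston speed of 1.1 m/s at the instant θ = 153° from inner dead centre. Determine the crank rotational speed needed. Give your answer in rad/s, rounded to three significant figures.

For an in-line slider-crank, |v_piston| = rω|sinθ|·[1 + r cosθ/√(L² − r² sin²θ)].
With r = 0.0164 m, L = 0.0507 m, θ = 153°: the bracketed kinematic factor |dx/dθ| = 0.005276 m.
ω = v/|dx/dθ| = 1.1/0.005276 = 208.49 rad/s.

208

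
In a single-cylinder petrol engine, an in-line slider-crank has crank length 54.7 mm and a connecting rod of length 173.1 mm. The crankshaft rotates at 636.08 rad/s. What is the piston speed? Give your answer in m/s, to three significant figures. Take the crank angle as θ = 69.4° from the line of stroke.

36.4

ω = 636.1 rad/s
For an in-line slider-crank, x = r cosθ + √(L² − r² sin²θ), so v = −rω sinθ·[1 + r cosθ/√(L² − r² sin²θ)].
With r = 0.0547 m, L = 0.1731 m, θ = 69.4°: √(L² − r² sin²θ) = 0.16535 m.
v = −0.0547·636.1·0.93606·[1 + 0.0547·0.35184/0.16535] = -36.36 m/s.
|v| = 36.36 m/s.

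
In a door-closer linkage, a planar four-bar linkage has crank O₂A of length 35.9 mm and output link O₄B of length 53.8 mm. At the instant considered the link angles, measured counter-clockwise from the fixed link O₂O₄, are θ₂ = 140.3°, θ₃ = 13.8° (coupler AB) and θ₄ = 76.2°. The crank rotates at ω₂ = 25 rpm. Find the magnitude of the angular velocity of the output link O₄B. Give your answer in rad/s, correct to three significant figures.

ω₂ = 2.618 rad/s (from 25 rpm).
Differentiating the loop-closure r₂e^{iθ₂}+r₃e^{iθ₃}=r₁+r₄e^{iθ₄} gives r₂ω₂e^{iθ₂}+r₃ω₃e^{iθ₃}=r₄ω₄e^{iθ₄}.
Eliminating the other unknown: ω₄ = r₂ω₂ sin(θ₂−θ₃) / [r₄ sin(θ₄−θ₃)].
Numerator sine = +0.80386; denominator sine = +0.88620.
Result = 0.0359·2.618·(+0.80386) / (0.0538·(+0.88620)) = +1.5846 rad/s; magnitude 1.5846 rad/s.

1.58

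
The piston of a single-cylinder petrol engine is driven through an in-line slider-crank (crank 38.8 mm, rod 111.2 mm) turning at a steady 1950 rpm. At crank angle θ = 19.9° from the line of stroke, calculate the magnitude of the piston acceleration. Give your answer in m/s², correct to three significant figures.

ω = 2π·1950/60 = 204.2 rad/s
x(θ) = r cosθ + √(L² − r² sin²θ); with ω constant, a = ω²·d²x/dθ².
d²x/dθ² = −r cosθ − r²(cos2θ)/√u − r⁴ sin²2θ/(4u^{3/2}),  u = L² − r² sin²θ = 0.012191 m².
Substituting r = 0.0388 m, L = 0.1112 m, θ = 19.9°: d²x/dθ² = -0.047131 m.
a = ω²·d²x/dθ² = (204.2)²·(-0.047131) = -1965.3 m/s²;  |a| = 1965.3 m/s².

1970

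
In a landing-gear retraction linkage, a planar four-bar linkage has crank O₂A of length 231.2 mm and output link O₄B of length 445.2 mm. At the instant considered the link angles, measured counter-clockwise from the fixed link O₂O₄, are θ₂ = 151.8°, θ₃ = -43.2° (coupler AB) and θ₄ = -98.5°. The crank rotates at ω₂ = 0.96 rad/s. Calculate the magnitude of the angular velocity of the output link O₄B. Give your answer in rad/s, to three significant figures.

0.157

ω₂ = 0.96 rad/s
Differentiating the loop-closure r₂e^{iθ₂}+r₃e^{iθ₃}=r₁+r₄e^{iθ₄} gives r₂ω₂e^{iθ₂}+r₃ω₃e^{iθ₃}=r₄ω₄e^{iθ₄}.
Eliminating the other unknown: ω₄ = r₂ω₂ sin(θ₂−θ₃) / [r₄ sin(θ₄−θ₃)].
Numerator sine = -0.25882; denominator sine = -0.82214.
Result = 0.2312·0.96·(-0.25882) / (0.4452·(-0.82214)) = +0.15695 rad/s; magnitude 0.15695 rad/s.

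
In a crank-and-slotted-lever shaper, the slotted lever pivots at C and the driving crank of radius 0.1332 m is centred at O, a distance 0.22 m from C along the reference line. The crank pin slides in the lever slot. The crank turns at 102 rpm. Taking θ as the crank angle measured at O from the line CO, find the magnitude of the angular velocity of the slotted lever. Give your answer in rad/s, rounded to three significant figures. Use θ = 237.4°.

0.604

ω = 10.68 rad/s (from 102 rpm).
Crank pin A relative to C: A = (d + r cosθ, r sinθ); lever angle φ = atan2(r sinθ, d + r cosθ).
Differentiating tanφ: φ̇ = rω(d cosθ + r)/(d² + r² + 2dr cosθ).
d² + r² + 2dr cosθ = |CA|² = 0.034566 m²;  d cosθ + r = +0.01467 m.
|ω_lever| = |0.1332·10.68·+0.01467| / 0.034566 = 0.60385 rad/s.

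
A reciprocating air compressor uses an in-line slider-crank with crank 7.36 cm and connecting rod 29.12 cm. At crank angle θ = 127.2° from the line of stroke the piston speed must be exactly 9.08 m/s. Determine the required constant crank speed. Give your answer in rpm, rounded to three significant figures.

1750

For an in-line slider-crank, |v_piston| = rω|sinθ|·[1 + r cosθ/√(L² − r² sin²θ)].
With r = 0.0736 m, L = 0.2912 m, θ = 127.2°: the bracketed kinematic factor |dx/dθ| = 0.049479 m.
ω = v/|dx/dθ| = 9.08/0.049479 = 183.51 rad/s.
N = 60ω/(2π) = 1752.4 rpm.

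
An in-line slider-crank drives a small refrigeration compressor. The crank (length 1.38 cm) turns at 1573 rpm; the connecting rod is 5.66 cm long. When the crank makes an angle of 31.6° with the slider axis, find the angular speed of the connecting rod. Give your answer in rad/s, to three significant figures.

ω = 164.7 rad/s (converted from 1573 rpm).
The rod makes angle φ with the slider axis where L sinφ = r sinθ; differentiating, L cosφ·φ̇ = r ω cosθ.
L cosφ = √(L² − r² sin²θ) = 0.056136 m.
|ω_rod| = r ω |cosθ| / √(L² − r² sin²θ) = 0.0138·164.7·0.85173/0.056136 = 34.49 rad/s.

34.5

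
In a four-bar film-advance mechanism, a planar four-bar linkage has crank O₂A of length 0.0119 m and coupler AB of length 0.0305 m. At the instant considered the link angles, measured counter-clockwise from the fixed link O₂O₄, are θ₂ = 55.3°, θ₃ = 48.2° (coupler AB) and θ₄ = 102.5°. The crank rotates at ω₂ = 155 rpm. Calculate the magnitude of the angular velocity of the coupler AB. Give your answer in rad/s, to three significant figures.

ω₂ = 16.23 rad/s (from 155 rpm).
Differentiating the loop-closure r₂e^{iθ₂}+r₃e^{iθ₃}=r₁+r₄e^{iθ₄} gives r₂ω₂e^{iθ₂}+r₃ω₃e^{iθ₃}=r₄ω₄e^{iθ₄}.
Eliminating the other unknown: ω₃ = r₂ω₂ sin(θ₄−θ₂) / [r₃ sin(θ₃−θ₄)].
Numerator sine = +0.73373; denominator sine = -0.81208.
Result = 0.0119·16.23·(+0.73373) / (0.0305·(-0.81208)) = -5.7219 rad/s; magnitude 5.7219 rad/s.

5.72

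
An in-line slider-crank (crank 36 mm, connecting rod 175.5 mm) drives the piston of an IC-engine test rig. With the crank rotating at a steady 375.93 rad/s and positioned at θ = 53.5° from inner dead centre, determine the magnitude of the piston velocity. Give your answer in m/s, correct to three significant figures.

ω = 375.9 rad/s
For an in-line slider-crank, x = r cosθ + √(L² − r² sin²θ), so v = −rω sinθ·[1 + r cosθ/√(L² − r² sin²θ)].
With r = 0.036 m, L = 0.1755 m, θ = 53.5°: √(L² − r² sin²θ) = 0.1731 m.
v = −0.036·375.9·0.80386·[1 + 0.036·0.59482/0.1731] = -12.225 m/s.
|v| = 12.225 m/s.

12.2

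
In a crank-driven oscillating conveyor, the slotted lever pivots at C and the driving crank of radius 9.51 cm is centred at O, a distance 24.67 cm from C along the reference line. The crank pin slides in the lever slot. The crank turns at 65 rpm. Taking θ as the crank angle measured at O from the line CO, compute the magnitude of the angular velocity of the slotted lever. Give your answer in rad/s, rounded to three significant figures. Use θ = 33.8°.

1.78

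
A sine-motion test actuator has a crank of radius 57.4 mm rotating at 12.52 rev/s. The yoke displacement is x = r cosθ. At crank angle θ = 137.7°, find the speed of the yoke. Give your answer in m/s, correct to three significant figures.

3.04

ω = 78.67 rad/s (from 12.52 rev/s).
x = r cosθ ⇒ ẋ = −rω sinθ.
|v| = rω|sinθ| = 0.0574·78.67·|sin 137.7°| = 3.0389 m/s.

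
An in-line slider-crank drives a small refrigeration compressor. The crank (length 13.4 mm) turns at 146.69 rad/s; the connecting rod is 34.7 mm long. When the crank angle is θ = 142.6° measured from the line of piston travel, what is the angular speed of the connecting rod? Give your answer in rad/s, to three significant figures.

46.3

ω = 146.7 rad/s
The rod makes angle φ with the slider axis where L sinφ = r sinθ; differentiating, L cosφ·φ̇ = r ω cosθ.
L cosφ = √(L² − r² sin²θ) = 0.033732 m.
|ω_rod| = r ω |cosθ| / √(L² − r² sin²θ) = 0.0134·146.7·0.79441/0.033732 = 46.292 rad/s.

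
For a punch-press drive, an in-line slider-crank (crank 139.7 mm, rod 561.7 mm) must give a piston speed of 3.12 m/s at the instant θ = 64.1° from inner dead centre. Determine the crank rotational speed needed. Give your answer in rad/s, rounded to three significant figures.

For an in-line slider-crank, |v_piston| = rω|sinθ|·[1 + r cosθ/√(L² − r² sin²θ)].
With r = 0.1397 m, L = 0.5617 m, θ = 64.1°: the bracketed kinematic factor |dx/dθ| = 0.13968 m.
ω = v/|dx/dθ| = 3.12/0.13968 = 22.337 rad/s.

22.3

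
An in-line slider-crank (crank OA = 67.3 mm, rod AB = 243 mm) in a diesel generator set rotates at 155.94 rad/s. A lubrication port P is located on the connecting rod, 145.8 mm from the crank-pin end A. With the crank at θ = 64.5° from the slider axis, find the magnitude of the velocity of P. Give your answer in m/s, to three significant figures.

ω = 155.9 rad/s.  Crank-pin speed |V_A| = rω = 10.495 m/s, perpendicular to OA.
Rod angle: sinφ = −(r/L) sinθ ⇒ φ = -14.476°; ω_rod = −rω cosθ/√(L²−r²sin²θ) = -19.203 rad/s.
V_P = V_A + ω_rod × AP, with AP = 0.1458 m along the rod.
Components: V_Px = −rω sinθ − a·ω_rod·sinφ = -10.172 m/s;  V_Py = rω cosθ + a·ω_rod·cosφ = +1.8072 m/s.
|V_P| = √(V_Px² + V_Py²) = 10.332 m/s.

10.3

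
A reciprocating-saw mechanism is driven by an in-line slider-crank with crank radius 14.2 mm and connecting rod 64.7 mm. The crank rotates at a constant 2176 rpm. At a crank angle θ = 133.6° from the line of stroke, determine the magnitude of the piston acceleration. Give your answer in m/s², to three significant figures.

ω = 2π·2176/60 = 227.9 rad/s
x(θ) = r cosθ + √(L² − r² sin²θ); with ω constant, a = ω²·d²x/dθ².
d²x/dθ² = −r cosθ − r²(cos2θ)/√u − r⁴ sin²2θ/(4u^{3/2}),  u = L² − r² sin²θ = 0.00408034 m².
Substituting r = 0.0142 m, L = 0.0647 m, θ = 133.6°: d²x/dθ² = +0.0099079 m.
a = ω²·d²x/dθ² = (227.9)²·(+0.0099079) = +514.47 m/s²;  |a| = 514.47 m/s².

514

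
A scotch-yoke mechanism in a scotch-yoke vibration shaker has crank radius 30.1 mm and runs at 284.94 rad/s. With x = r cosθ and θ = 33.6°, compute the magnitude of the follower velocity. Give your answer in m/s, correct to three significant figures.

ω = 284.9 rad/s
x = r cosθ ⇒ ẋ = −rω sinθ.
|v| = rω|sinθ| = 0.0301·284.9·|sin 33.6°| = 4.7463 m/s.

4.75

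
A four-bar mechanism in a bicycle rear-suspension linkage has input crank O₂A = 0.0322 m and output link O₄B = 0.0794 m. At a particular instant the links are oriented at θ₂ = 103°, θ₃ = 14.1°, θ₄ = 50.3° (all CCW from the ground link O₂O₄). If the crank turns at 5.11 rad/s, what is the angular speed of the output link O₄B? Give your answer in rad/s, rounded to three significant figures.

3.51

ω₂ = 5.11 rad/s
Differentiating the loop-closure r₂e^{iθ₂}+r₃e^{iθ₃}=r₁+r₄e^{iθ₄} gives r₂ω₂e^{iθ₂}+r₃ω₃e^{iθ₃}=r₄ω₄e^{iθ₄}.
Eliminating the other unknown: ω₄ = r₂ω₂ sin(θ₂−θ₃) / [r₄ sin(θ₄−θ₃)].
Numerator sine = +0.99982; denominator sine = +0.59061.
Result = 0.0322·5.11·(+0.99982) / (0.0794·(+0.59061)) = +3.5082 rad/s; magnitude 3.5082 rad/s.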